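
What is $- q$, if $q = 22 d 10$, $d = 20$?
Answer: $-4400$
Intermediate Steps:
$q = 4400$ ($q = 22 \cdot 20 \cdot 10 = 440 \cdot 10 = 4400$)
$- q = \left(-1\right) 4400 = -4400$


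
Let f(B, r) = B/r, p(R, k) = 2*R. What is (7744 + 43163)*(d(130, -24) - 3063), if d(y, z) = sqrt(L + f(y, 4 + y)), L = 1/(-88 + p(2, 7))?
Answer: -155928141 + 16969*sqrt(7587951)/938 ≈ -1.5588e+8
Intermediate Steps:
L = -1/84 (L = 1/(-88 + 2*2) = 1/(-88 + 4) = 1/(-84) = -1/84 ≈ -0.011905)
d(y, z) = sqrt(-1/84 + y/(4 + y))
(7744 + 43163)*(d(130, -24) - 3063) = (7744 + 43163)*(sqrt(21)*sqrt((-4 + 83*130)/(4 + 130))/42 - 3063) = 50907*(sqrt(21)*sqrt((-4 + 10790)/134)/42 - 3063) = 50907*(sqrt(21)*sqrt((1/134)*10786)/42 - 3063) = 50907*(sqrt(21)*sqrt(5393/67)/42 - 3063) = 50907*(sqrt(21)*(sqrt(361331)/67)/42 - 3063) = 50907*(sqrt(7587951)/2814 - 3063) = 50907*(-3063 + sqrt(7587951)/2814) = -155928141 + 16969*sqrt(7587951)/938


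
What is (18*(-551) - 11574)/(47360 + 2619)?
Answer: -21492/49979 ≈ -0.43002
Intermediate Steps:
(18*(-551) - 11574)/(47360 + 2619) = (-9918 - 11574)/49979 = -21492*1/49979 = -21492/49979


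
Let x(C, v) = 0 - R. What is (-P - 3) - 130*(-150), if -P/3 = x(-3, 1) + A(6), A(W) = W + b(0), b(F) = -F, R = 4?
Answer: 19503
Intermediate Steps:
x(C, v) = -4 (x(C, v) = 0 - 1*4 = 0 - 4 = -4)
A(W) = W (A(W) = W - 1*0 = W + 0 = W)
P = -6 (P = -3*(-4 + 6) = -3*2 = -6)
(-P - 3) - 130*(-150) = (-1*(-6) - 3) - 130*(-150) = (6 - 3) + 19500 = 3 + 19500 = 19503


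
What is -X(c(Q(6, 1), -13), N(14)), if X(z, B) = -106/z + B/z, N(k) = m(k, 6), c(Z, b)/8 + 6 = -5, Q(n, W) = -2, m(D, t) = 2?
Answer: -13/11 ≈ -1.1818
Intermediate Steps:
c(Z, b) = -88 (c(Z, b) = -48 + 8*(-5) = -48 - 40 = -88)
N(k) = 2
-X(c(Q(6, 1), -13), N(14)) = -(-106 + 2)/(-88) = -(-1)*(-104)/88 = -1*13/11 = -13/11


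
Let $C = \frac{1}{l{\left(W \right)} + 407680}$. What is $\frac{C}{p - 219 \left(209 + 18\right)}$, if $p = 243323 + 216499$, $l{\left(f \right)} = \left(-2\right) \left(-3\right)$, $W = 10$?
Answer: $\frac{1}{167195697774} \approx 5.981 \cdot 10^{-12}$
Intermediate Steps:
$l{\left(f \right)} = 6$
$p = 459822$
$C = \frac{1}{407686}$ ($C = \frac{1}{6 + 407680} = \frac{1}{407686} \approx 2.4529 \cdot 10^{-6}$)
$\frac{C}{p - 219 \left(209 + 18\right)} = \frac{1}{407686 \left(459822 - 219 \left(209 + 18\right)\right)} = \frac{1}{407686 \left(459822 - 219 \cdot 227\right)} = \frac{1}{407686 \left(459822 - 49713\right)} = \frac{1}{407686 \cdot 410109} = \frac{1}{407686} \cdot \frac{1}{410109} = \frac{1}{167195697774}$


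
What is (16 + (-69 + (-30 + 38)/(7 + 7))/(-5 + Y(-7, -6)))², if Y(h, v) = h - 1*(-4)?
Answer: 1890625/3136 ≈ 602.88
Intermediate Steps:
Y(h, v) = 4 + h (Y(h, v) = h + 4 = 4 + h)
(16 + (-69 + (-30 + 38)/(7 + 7))/(-5 + Y(-7, -6)))² = (16 + (-69 + (-30 + 38)/(7 + 7))/(-5 + (4 - 7)))² = (16 + (-69 + 8/14)/(-5 - 3))² = (16 + (-69 + 8*(1/14))/(-8))² = (16 + (-69 + 4/7)*(-⅛))² = (16 - 479/7*(-⅛))² = (16 + 479/56)² = (1375/56)² = 1890625/3136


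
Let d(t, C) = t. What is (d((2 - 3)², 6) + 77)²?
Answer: 6084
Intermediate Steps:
(d((2 - 3)², 6) + 77)² = ((2 - 3)² + 77)² = ((-1)² + 77)² = (1 + 77)² = 78² = 6084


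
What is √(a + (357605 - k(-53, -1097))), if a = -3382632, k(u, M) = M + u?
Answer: I*√3023877 ≈ 1738.9*I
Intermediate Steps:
√(a + (357605 - k(-53, -1097))) = √(-3382632 + (357605 - (-1097 - 53))) = √(-3382632 + (357605 - 1*(-1150))) = √(-3382632 + (357605 + 1150)) = √(-3382632 + 358755) = √(-3023877) = I*√3023877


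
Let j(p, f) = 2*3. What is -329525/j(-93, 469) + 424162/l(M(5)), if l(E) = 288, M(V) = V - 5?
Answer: -7696519/144 ≈ -53448.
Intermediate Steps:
M(V) = -5 + V
j(p, f) = 6
-329525/j(-93, 469) + 424162/l(M(5)) = -329525/6 + 424162/288 = -329525*1/6 + 424162*(1/288) = -329525/6 + 212081/144 = -7696519/144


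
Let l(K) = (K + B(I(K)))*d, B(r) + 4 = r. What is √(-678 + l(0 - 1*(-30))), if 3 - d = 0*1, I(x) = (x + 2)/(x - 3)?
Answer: 2*I*√1342/3 ≈ 24.422*I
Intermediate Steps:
I(x) = (2 + x)/(-3 + x)
B(r) = -4 + r
d = 3 (d = 3 - 0 = 3 - 1*0 = 3 + 0 = 3)
l(K) = -12 + 3*K + 3*(2 + K)/(-3 + K) (l(K) = (K + (-4 + (2 + K)/(-3 + K)))*3 = (-4 + K + (2 + K)/(-3 + K))*3 = -12 + 3*K + 3*(2 + K)/(-3 + K))
√(-678 + l(0 - 1*(-30))) = √(-678 + 3*(14 + (0 - 1*(-30))² - 6*(0 - 1*(-30)))/(-3 + (0 - 1*(-30)))) = √(-678 + 3*(14 + (0 + 30)² - 6*(0 + 30))/(-3 + (0 + 30))) = √(-678 + 3*(14 + 30² - 6*30)/(-3 + 30)) = √(-678 + 3*(14 + 900 - 180)/27) = √(-678 + 3*(1/27)*734) = √(-678 + 734/9) = √(-5368/9) = 2*I*√1342/3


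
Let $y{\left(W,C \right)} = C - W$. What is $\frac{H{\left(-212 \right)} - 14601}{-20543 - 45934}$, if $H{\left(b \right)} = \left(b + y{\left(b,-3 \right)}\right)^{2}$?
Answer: $\frac{4864}{22159} \approx 0.2195$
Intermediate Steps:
$H{\left(b \right)} = 9$ ($H{\left(b \right)} = \left(b - \left(3 + b\right)\right)^{2} = \left(-3\right)^{2} = 9$)
$\frac{H{\left(-212 \right)} - 14601}{-20543 - 45934} = \frac{9 - 14601}{-20543 - 45934} = - \frac{14592}{-66477} = \left(-14592\right) \left(- \frac{1}{66477}\right) = \frac{4864}{22159}$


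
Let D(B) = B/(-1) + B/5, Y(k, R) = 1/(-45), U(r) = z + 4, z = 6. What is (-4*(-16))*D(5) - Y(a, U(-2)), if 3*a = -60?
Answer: -11519/45 ≈ -255.98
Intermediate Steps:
a = -20 (a = (1/3)*(-60) = -20)
U(r) = 10 (U(r) = 6 + 4 = 10)
Y(k, R) = -1/45
D(B) = -4*B/5 (D(B) = B*(-1) + B*(1/5) = -B + B/5 = -4*B/5)
(-4*(-16))*D(5) - Y(a, U(-2)) = (-4*(-16))*(-4/5*5) - 1*(-1/45) = 64*(-4) + 1/45 = -256 + 1/45 = -11519/45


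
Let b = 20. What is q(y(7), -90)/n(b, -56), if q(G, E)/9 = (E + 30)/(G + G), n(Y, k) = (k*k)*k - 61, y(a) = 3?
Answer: 30/58559 ≈ 0.00051230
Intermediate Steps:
n(Y, k) = -61 + k**3 (n(Y, k) = k**2*k - 61 = k**3 - 61 = -61 + k**3)
q(G, E) = 9*(30 + E)/(2*G) (q(G, E) = 9*((E + 30)/(G + G)) = 9*((30 + E)/((2*G))) = 9*((30 + E)*(1/(2*G))) = 9*((30 + E)/(2*G)) = 9*(30 + E)/(2*G))
q(y(7), -90)/n(b, -56) = ((9/2)*(30 - 90)/3)/(-61 + (-56)**3) = ((9/2)*(1/3)*(-60))/(-61 - 175616) = -90/(-175677) = -90*(-1/175677) = 30/58559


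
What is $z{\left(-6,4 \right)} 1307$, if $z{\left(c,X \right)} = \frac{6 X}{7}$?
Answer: $\frac{31368}{7} \approx 4481.1$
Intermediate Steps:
$z{\left(c,X \right)} = \frac{6 X}{7}$ ($z{\left(c,X \right)} = 6 X \frac{1}{7} = \frac{6 X}{7}$)
$z{\left(-6,4 \right)} 1307 = \frac{6}{7} \cdot 4 \cdot 1307 = \frac{24}{7} \cdot 1307 = \frac{31368}{7}$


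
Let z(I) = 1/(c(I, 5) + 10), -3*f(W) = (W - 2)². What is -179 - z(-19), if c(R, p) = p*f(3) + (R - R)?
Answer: -4478/25 ≈ -179.12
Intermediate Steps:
f(W) = -(-2 + W)²/3 (f(W) = -(W - 2)²/3 = -(-2 + W)²/3)
c(R, p) = -p/3 (c(R, p) = p*(-(-2 + 3)²/3) + (R - R) = p*(-⅓*1²) + 0 = p*(-⅓*1) + 0 = p*(-⅓) + 0 = -p/3 + 0 = -p/3)
z(I) = 3/25 (z(I) = 1/(-⅓*5 + 10) = 1/(-5/3 + 10) = 1/(25/3) = 3/25)
-179 - z(-19) = -179 - 1*3/25 = -179 - 3/25 = -4478/25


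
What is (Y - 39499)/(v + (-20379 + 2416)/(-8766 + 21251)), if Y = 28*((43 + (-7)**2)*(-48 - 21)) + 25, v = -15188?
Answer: 82180810/5746671 ≈ 14.301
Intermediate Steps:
Y = -177719 (Y = 28*((43 + 49)*(-69)) + 25 = 28*(92*(-69)) + 25 = 28*(-6348) + 25 = -177744 + 25 = -177719)
(Y - 39499)/(v + (-20379 + 2416)/(-8766 + 21251)) = (-177719 - 39499)/(-15188 + (-20379 + 2416)/(-8766 + 21251)) = -217218/(-15188 - 17963/12485) = -217218/(-15188 - 17963*1/12485) = -217218/(-15188 - 1633/1135) = -217218/(-17240013/1135) = -217218*(-1135/17240013) = 82180810/5746671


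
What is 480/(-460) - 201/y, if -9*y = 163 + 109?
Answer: 35079/6256 ≈ 5.6073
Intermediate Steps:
y = -272/9 (y = -(163 + 109)/9 = -1/9*272 = -272/9 ≈ -30.222)
480/(-460) - 201/y = 480/(-460) - 201/(-272/9) = 480*(-1/460) - 201*(-9/272) = -24/23 + 1809/272 = 35079/6256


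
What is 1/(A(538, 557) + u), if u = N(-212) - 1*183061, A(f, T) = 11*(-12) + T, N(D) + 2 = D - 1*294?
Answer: -1/183144 ≈ -5.4602e-6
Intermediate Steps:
N(D) = -296 + D (N(D) = -2 + (D - 1*294) = -2 + (D - 294) = -2 + (-294 + D) = -296 + D)
A(f, T) = -132 + T
u = -183569 (u = (-296 - 212) - 1*183061 = -508 - 183061 = -183569)
1/(A(538, 557) + u) = 1/((-132 + 557) - 183569) = 1/(425 - 183569) = 1/(-183144) = -1/183144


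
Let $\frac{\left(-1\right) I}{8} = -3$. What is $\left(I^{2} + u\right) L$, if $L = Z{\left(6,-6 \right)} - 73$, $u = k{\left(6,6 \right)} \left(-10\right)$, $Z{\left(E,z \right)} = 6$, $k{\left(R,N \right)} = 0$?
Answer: $-38592$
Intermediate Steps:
$I = 24$ ($I = \left(-8\right) \left(-3\right) = 24$)
$u = 0$ ($u = 0 \left(-10\right) = 0$)
$L = -67$ ($L = 6 - 73 = -67$)
$\left(I^{2} + u\right) L = \left(24^{2} + 0\right) \left(-67\right) = \left(576 + 0\right) \left(-67\right) = 576 \left(-67\right) = -38592$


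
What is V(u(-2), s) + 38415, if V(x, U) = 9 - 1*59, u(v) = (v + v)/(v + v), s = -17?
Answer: 38365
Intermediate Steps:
u(v) = 1 (u(v) = (2*v)/((2*v)) = (2*v)*(1/(2*v)) = 1)
V(x, U) = -50 (V(x, U) = 9 - 59 = -50)
V(u(-2), s) + 38415 = -50 + 38415 = 38365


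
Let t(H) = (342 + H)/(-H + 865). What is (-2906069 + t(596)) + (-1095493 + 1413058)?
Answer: -696306638/269 ≈ -2.5885e+6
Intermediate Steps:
t(H) = (342 + H)/(865 - H)
(-2906069 + t(596)) + (-1095493 + 1413058) = (-2906069 + (-342 - 1*596)/(-865 + 596)) + (-1095493 + 1413058) = (-2906069 + (-342 - 596)/(-269)) + 317565 = (-2906069 - 1/269*(-938)) + 317565 = (-2906069 + 938/269) + 317565 = -781731623/269 + 317565 = -696306638/269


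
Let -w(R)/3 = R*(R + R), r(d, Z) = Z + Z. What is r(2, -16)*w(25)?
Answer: 120000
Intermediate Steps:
r(d, Z) = 2*Z
w(R) = -6*R**2 (w(R) = -3*R*(R + R) = -3*R*2*R = -6*R**2)
r(2, -16)*w(25) = (2*(-16))*(-6*25**2) = -(-192)*625 = -32*(-3750) = 120000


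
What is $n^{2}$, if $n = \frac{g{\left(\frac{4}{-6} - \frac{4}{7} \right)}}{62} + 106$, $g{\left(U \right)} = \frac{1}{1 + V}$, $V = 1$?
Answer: $\frac{172791025}{15376} \approx 11238.0$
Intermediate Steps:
$g{\left(U \right)} = \frac{1}{2}$ ($g{\left(U \right)} = \frac{1}{1 + 1} = \frac{1}{2}$)
$n = \frac{13145}{124}$ ($n = \frac{1}{2 \cdot 62} + 106 = \frac{1}{2} \cdot \frac{1}{62} + 106 = \frac{1}{124} + 106 = \frac{13145}{124} \approx 106.01$)
$n^{2} = \left(\frac{13145}{124}\right)^{2} = \frac{172791025}{15376}$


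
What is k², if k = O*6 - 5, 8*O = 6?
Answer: ¼ ≈ 0.25000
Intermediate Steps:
O = ¾ (O = (⅛)*6 = ¾ ≈ 0.75000)
k = -½ (k = (¾)*6 - 5 = 9/2 - 5 = -½ ≈ -0.50000)
k² = (-½)² = ¼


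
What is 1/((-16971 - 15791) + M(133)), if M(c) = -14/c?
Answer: -19/622480 ≈ -3.0523e-5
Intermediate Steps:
1/((-16971 - 15791) + M(133)) = 1/((-16971 - 15791) - 14/133) = 1/(-32762 - 14*1/133) = 1/(-32762 - 2/19) = 1/(-622480/19) = -19/622480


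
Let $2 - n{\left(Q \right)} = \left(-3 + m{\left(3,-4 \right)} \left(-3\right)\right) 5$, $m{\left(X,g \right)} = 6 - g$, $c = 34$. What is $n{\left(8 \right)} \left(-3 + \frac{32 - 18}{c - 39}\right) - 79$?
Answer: $- \frac{5238}{5} \approx -1047.6$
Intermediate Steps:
$n{\left(Q \right)} = 167$ ($n{\left(Q \right)} = 2 - \left(-3 + \left(6 - -4\right) \left(-3\right)\right) 5 = 2 - \left(-3 + \left(6 + 4\right) \left(-3\right)\right) 5 = 2 - \left(-3 + 10 \left(-3\right)\right) 5 = 2 - \left(-3 - 30\right) 5 = 2 - \left(-33\right) 5 = 2 - -165 = 2 + 165 = 167$)
$n{\left(8 \right)} \left(-3 + \frac{32 - 18}{c - 39}\right) - 79 = 167 \left(-3 + \frac{32 - 18}{34 - 39}\right) - 79 = 167 \left(-3 + \frac{14}{-5}\right) - 79 = 167 \left(-3 + 14 \left(- \frac{1}{5}\right)\right) - 79 = 167 \left(-3 - \frac{14}{5}\right) - 79 = 167 \left(- \frac{29}{5}\right) - 79 = - \frac{4843}{5} - 79 = - \frac{5238}{5}$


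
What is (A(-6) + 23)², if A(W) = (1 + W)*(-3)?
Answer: 1444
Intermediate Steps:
A(W) = -3 - 3*W
(A(-6) + 23)² = ((-3 - 3*(-6)) + 23)² = ((-3 + 18) + 23)² = (15 + 23)² = 38² = 1444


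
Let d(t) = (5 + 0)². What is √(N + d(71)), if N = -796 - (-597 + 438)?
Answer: 6*I*√17 ≈ 24.739*I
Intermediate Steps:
N = -637 (N = -796 - 1*(-159) = -796 + 159 = -637)
d(t) = 25 (d(t) = 5² = 25)
√(N + d(71)) = √(-637 + 25) = √(-612) = 6*I*√17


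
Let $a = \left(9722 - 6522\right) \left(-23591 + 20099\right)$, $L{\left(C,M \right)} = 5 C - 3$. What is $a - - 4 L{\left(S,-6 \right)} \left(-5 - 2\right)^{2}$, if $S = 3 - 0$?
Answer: $-11172048$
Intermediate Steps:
$S = 3$ ($S = 3 + 0 = 3$)
$L{\left(C,M \right)} = -3 + 5 C$
$a = -11174400$ ($a = 3200 \left(-3492\right) = -11174400$)
$a - - 4 L{\left(S,-6 \right)} \left(-5 - 2\right)^{2} = -11174400 - - 4 \left(-3 + 5 \cdot 3\right) \left(-5 - 2\right)^{2} = -11174400 - - 4 \left(-3 + 15\right) \left(-7\right)^{2} = -11174400 - \left(-4\right) 12 \cdot 49 = -11174400 - \left(-48\right) 49 = -11174400 - -2352 = -11174400 + 2352 = -11172048$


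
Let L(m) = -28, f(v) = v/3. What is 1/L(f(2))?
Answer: -1/28 ≈ -0.035714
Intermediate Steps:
f(v) = v/3 (f(v) = v*(⅓) = v/3)
1/L(f(2)) = 1/(-28) = -1/28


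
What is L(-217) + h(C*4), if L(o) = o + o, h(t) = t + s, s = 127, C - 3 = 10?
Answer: -255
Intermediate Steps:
C = 13 (C = 3 + 10 = 13)
h(t) = 127 + t (h(t) = t + 127 = 127 + t)
L(o) = 2*o
L(-217) + h(C*4) = 2*(-217) + (127 + 13*4) = -434 + (127 + 52) = -434 + 179 = -255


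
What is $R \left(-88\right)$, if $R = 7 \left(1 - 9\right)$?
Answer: $4928$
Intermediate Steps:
$R = -56$ ($R = 7 \left(-8\right) = -56$)
$R \left(-88\right) = \left(-56\right) \left(-88\right) = 4928$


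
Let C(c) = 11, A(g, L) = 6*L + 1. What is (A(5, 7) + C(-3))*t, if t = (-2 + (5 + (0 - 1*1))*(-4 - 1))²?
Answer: 26136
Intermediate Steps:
A(g, L) = 1 + 6*L
t = 484 (t = (-2 + (5 + (0 - 1))*(-5))² = (-2 + (5 - 1)*(-5))² = (-2 + 4*(-5))² = (-2 - 20)² = (-22)² = 484)
(A(5, 7) + C(-3))*t = ((1 + 6*7) + 11)*484 = ((1 + 42) + 11)*484 = (43 + 11)*484 = 54*484 = 26136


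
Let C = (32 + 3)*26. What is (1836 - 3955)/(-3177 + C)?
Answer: 2119/2267 ≈ 0.93472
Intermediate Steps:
C = 910 (C = 35*26 = 910)
(1836 - 3955)/(-3177 + C) = (1836 - 3955)/(-3177 + 910) = -2119/(-2267) = -2119*(-1/2267) = 2119/2267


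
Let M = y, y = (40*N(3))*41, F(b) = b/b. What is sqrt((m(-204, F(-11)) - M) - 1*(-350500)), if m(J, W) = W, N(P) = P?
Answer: sqrt(345581) ≈ 587.86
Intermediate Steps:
F(b) = 1
y = 4920 (y = (40*3)*41 = 120*41 = 4920)
M = 4920
sqrt((m(-204, F(-11)) - M) - 1*(-350500)) = sqrt((1 - 1*4920) - 1*(-350500)) = sqrt((1 - 4920) + 350500) = sqrt(-4919 + 350500) = sqrt(345581)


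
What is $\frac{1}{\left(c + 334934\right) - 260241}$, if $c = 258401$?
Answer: $\frac{1}{333094} \approx 3.0022 \cdot 10^{-6}$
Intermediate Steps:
$\frac{1}{\left(c + 334934\right) - 260241} = \frac{1}{\left(258401 + 334934\right) - 260241} = \frac{1}{593335 - 260241} = \frac{1}{333094}$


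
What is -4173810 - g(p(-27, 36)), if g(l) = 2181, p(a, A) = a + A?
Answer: -4175991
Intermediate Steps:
p(a, A) = A + a
-4173810 - g(p(-27, 36)) = -4173810 - 1*2181 = -4173810 - 2181 = -4175991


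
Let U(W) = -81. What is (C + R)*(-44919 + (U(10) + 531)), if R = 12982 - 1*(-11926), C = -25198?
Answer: 12896010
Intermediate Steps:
R = 24908 (R = 12982 + 11926 = 24908)
(C + R)*(-44919 + (U(10) + 531)) = (-25198 + 24908)*(-44919 + (-81 + 531)) = -290*(-44919 + 450) = -290*(-44469) = 12896010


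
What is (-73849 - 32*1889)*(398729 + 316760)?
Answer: -96088026233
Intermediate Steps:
(-73849 - 32*1889)*(398729 + 316760) = (-73849 - 60448)*715489 = -134297*715489 = -96088026233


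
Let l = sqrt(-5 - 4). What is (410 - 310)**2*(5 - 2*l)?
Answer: 50000 - 60000*I ≈ 50000.0 - 60000.0*I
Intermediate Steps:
l = 3*I (l = sqrt(-9) = 3*I ≈ 3.0*I)
(410 - 310)**2*(5 - 2*l) = (410 - 310)**2*(5 - 6*I) = 100**2*(5 - 6*I) = 10000*(5 - 6*I) = 50000 - 60000*I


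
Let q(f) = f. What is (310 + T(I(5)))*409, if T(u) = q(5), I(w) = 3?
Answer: 128835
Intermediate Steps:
T(u) = 5
(310 + T(I(5)))*409 = (310 + 5)*409 = 315*409 = 128835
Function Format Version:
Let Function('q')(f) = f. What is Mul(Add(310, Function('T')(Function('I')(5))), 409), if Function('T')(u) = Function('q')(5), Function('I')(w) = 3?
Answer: 128835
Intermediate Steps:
Function('T')(u) = 5
Mul(Add(310, Function('T')(Function('I')(5))), 409) = Mul(Add(310, 5), 409) = Mul(315, 409) = 128835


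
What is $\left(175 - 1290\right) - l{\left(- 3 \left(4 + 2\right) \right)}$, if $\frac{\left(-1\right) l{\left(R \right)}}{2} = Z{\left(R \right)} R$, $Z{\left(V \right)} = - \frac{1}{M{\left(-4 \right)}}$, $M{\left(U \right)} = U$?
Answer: $-1124$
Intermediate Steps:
$Z{\left(V \right)} = \frac{1}{4}$ ($Z{\left(V \right)} = - \frac{1}{-4} = \left(-1\right) \left(- \frac{1}{4}\right) = \frac{1}{4}$)
$l{\left(R \right)} = - \frac{R}{2}$ ($l{\left(R \right)} = - 2 \frac{R}{4} = - \frac{R}{2}$)
$\left(175 - 1290\right) - l{\left(- 3 \left(4 + 2\right) \right)} = \left(175 - 1290\right) - - \frac{\left(-3\right) \left(4 + 2\right)}{2} = -1115 - - \frac{\left(-3\right) 6}{2} = -1115 - \left(- \frac{1}{2}\right) \left(-18\right) = -1115 - 9 = -1124$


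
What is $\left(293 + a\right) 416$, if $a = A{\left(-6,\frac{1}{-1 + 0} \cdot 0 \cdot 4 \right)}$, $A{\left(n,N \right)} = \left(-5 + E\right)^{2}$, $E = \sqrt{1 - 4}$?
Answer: $131040 - 4160 i \sqrt{3} \approx 1.3104 \cdot 10^{5} - 7205.3 i$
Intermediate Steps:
$E = i \sqrt{3}$ ($E = \sqrt{-3} = i \sqrt{3} \approx 1.732 i$)
$A{\left(n,N \right)} = \left(-5 + i \sqrt{3}\right)^{2}$
$a = \left(5 - i \sqrt{3}\right)^{2} \approx 22.0 - 17.32 i$
$\left(293 + a\right) 416 = \left(293 + \left(5 - i \sqrt{3}\right)^{2}\right) 416 = 121888 + 416 \left(5 - i \sqrt{3}\right)^{2}$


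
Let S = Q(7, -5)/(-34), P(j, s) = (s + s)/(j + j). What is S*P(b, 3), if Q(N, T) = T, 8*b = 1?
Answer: 60/17 ≈ 3.5294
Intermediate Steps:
b = ⅛ (b = (⅛)*1 = ⅛ ≈ 0.12500)
P(j, s) = s/j (P(j, s) = (2*s)/((2*j)) = (2*s)*(1/(2*j)) = s/j)
S = 5/34 (S = -5/(-34) = -5*(-1/34) = 5/34 ≈ 0.14706)
S*P(b, 3) = 5*(3/(⅛))/34 = 5*(3*8)/34 = (5/34)*24 = 60/17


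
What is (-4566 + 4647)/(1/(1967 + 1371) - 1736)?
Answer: -10014/214621 ≈ -0.046659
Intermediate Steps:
(-4566 + 4647)/(1/(1967 + 1371) - 1736) = 81/(1/3338 - 1736) = 81/(-5794767/3338) = 81*(-3338/5794767) = -10014/214621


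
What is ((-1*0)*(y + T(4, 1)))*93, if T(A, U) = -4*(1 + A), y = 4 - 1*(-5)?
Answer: 0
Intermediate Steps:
y = 9 (y = 4 + 5 = 9)
T(A, U) = -4 - 4*A
((-1*0)*(y + T(4, 1)))*93 = ((-1*0)*(9 + (-4 - 4*4)))*93 = (0*(9 + (-4 - 16)))*93 = (0*(9 - 20))*93 = (0*(-11))*93 = 0*93 = 0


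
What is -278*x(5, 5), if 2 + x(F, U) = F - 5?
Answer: 556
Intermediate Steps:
x(F, U) = -7 + F (x(F, U) = -2 + (F - 5) = -2 + (-5 + F) = -7 + F)
-278*x(5, 5) = -278*(-7 + 5) = -278*(-2) = 556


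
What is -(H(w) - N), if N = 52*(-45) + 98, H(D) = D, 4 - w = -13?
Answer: -2259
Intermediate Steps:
w = 17 (w = 4 - 1*(-13) = 4 + 13 = 17)
N = -2242 (N = -2340 + 98 = -2242)
-(H(w) - N) = -(17 - 1*(-2242)) = -(17 + 2242) = -1*2259 = -2259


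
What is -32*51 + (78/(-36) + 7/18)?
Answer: -14704/9 ≈ -1633.8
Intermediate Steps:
-32*51 + (78/(-36) + 7/18) = -1632 + (78*(-1/36) + 7*(1/18)) = -1632 + (-13/6 + 7/18) = -1632 - 16/9 = -14704/9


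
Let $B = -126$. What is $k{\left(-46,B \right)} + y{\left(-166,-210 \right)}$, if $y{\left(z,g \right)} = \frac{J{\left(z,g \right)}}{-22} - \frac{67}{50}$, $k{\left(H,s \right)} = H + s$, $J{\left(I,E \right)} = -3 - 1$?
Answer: $- \frac{95237}{550} \approx -173.16$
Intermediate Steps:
$J{\left(I,E \right)} = -4$
$y{\left(z,g \right)} = - \frac{637}{550}$ ($y{\left(z,g \right)} = - \frac{4}{-22} - \frac{67}{50} = \left(-4\right) \left(- \frac{1}{22}\right) - \frac{67}{50} = \frac{2}{11} - \frac{67}{50} = - \frac{637}{550}$)
$k{\left(-46,B \right)} + y{\left(-166,-210 \right)} = \left(-46 - 126\right) - \frac{637}{550} = -172 - \frac{637}{550} = - \frac{95237}{550}$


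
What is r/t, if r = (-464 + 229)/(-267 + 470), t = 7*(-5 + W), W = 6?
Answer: -235/1421 ≈ -0.16538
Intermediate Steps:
t = 7 (t = 7*(-5 + 6) = 7*1 = 7)
r = -235/203 ≈ -1.1576
r/t = -235/203/7 = -235/203*1/7 = -235/1421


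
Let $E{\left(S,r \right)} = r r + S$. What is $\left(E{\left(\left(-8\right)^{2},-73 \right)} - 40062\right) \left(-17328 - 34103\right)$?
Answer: $1783061339$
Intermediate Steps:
$E{\left(S,r \right)} = S + r^{2}$ ($E{\left(S,r \right)} = r^{2} + S = S + r^{2}$)
$\left(E{\left(\left(-8\right)^{2},-73 \right)} - 40062\right) \left(-17328 - 34103\right) = \left(\left(\left(-8\right)^{2} + \left(-73\right)^{2}\right) - 40062\right) \left(-17328 - 34103\right) = \left(\left(64 + 5329\right) - 40062\right) \left(-51431\right) = \left(5393 - 40062\right) \left(-51431\right) = \left(-34669\right) \left(-51431\right) = 1783061339$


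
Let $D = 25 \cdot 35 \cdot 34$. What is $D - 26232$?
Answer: $3518$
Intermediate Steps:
$D = 29750$ ($D = 875 \cdot 34 = 29750$)
$D - 26232 = 29750 - 26232 = 3518$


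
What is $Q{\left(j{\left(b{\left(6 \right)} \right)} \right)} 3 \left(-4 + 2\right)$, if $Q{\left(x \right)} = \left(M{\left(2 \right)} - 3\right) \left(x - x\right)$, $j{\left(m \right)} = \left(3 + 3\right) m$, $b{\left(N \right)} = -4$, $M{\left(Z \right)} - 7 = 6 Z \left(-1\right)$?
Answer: $0$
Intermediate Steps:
$M{\left(Z \right)} = 7 - 6 Z$ ($M{\left(Z \right)} = 7 + 6 Z \left(-1\right) = 7 - 6 Z$)
$j{\left(m \right)} = 6 m$
$Q{\left(x \right)} = 0$ ($Q{\left(x \right)} = \left(\left(7 - 12\right) - 3\right) \left(x - x\right) = \left(\left(7 - 12\right) - 3\right) 0 = \left(-5 - 3\right) 0 = \left(-8\right) 0 = 0$)
$Q{\left(j{\left(b{\left(6 \right)} \right)} \right)} 3 \left(-4 + 2\right) = 0 \cdot 3 \left(-4 + 2\right) = 0 \cdot 3 \left(-2\right) = 0 \left(-6\right) = 0$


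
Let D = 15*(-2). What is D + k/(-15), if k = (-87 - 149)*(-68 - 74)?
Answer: -33962/15 ≈ -2264.1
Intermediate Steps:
D = -30
k = 33512 (k = -236*(-142) = 33512)
D + k/(-15) = -30 + 33512/(-15) = -30 + 33512*(-1/15) = -30 - 33512/15 = -33962/15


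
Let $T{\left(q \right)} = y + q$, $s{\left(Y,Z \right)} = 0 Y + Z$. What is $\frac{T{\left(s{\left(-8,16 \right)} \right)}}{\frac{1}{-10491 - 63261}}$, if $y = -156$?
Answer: $10325280$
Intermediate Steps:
$s{\left(Y,Z \right)} = Z$ ($s{\left(Y,Z \right)} = 0 + Z = Z$)
$T{\left(q \right)} = -156 + q$
$\frac{T{\left(s{\left(-8,16 \right)} \right)}}{\frac{1}{-10491 - 63261}} = \frac{-156 + 16}{\frac{1}{-10491 - 63261}} = - \frac{140}{\frac{1}{-73752}} = - \frac{140}{- \frac{1}{73752}} = \left(-140\right) \left(-73752\right) = 10325280$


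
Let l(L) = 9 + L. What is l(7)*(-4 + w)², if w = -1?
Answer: 400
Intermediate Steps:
l(7)*(-4 + w)² = (9 + 7)*(-4 - 1)² = 16*(-5)² = 16*25 = 400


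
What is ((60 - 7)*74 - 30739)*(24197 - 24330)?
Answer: 3566661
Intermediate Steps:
((60 - 7)*74 - 30739)*(24197 - 24330) = (53*74 - 30739)*(-133) = (3922 - 30739)*(-133) = -26817*(-133) = 3566661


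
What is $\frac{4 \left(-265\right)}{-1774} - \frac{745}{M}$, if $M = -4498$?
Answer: $\frac{3044755}{3989726} \approx 0.76315$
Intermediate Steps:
$\frac{4 \left(-265\right)}{-1774} - \frac{745}{M} = \frac{4 \left(-265\right)}{-1774} - \frac{745}{-4498} = \left(-1060\right) \left(- \frac{1}{1774}\right) - - \frac{745}{4498} = \frac{530}{887} + \frac{745}{4498} = \frac{3044755}{3989726}$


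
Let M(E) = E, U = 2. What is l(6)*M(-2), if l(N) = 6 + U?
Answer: -16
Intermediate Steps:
l(N) = 8 (l(N) = 6 + 2 = 8)
l(6)*M(-2) = 8*(-2) = -16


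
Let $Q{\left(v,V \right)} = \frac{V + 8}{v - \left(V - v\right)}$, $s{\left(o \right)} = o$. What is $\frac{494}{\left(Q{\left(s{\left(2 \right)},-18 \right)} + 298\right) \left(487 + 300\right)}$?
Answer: $\frac{5434}{2575851} \approx 0.0021096$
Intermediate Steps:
$Q{\left(v,V \right)} = \frac{8 + V}{- V + 2 v}$
$\frac{494}{\left(Q{\left(s{\left(2 \right)},-18 \right)} + 298\right) \left(487 + 300\right)} = \frac{494}{\left(\frac{8 - 18}{\left(-1\right) \left(-18\right) + 2 \cdot 2} + 298\right) \left(487 + 300\right)} = \frac{494}{\left(\frac{1}{18 + 4} \left(-10\right) + 298\right) 787} = \frac{494}{\left(\frac{1}{22} \left(-10\right) + 298\right) 787} = \frac{494}{\left(- \frac{5}{11} + 298\right) 787} = \frac{494}{\frac{3273}{11} \cdot 787} = \frac{494}{\frac{2575851}{11}} = 494 \cdot \frac{11}{2575851} = \frac{5434}{2575851}$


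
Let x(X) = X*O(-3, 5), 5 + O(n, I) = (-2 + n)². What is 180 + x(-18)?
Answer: -180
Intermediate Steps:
O(n, I) = -5 + (-2 + n)²
x(X) = 20*X (x(X) = X*(-5 + (-2 - 3)²) = X*(-5 + (-5)²) = X*(-5 + 25) = X*20 = 20*X)
180 + x(-18) = 180 + 20*(-18) = 180 - 360 = -180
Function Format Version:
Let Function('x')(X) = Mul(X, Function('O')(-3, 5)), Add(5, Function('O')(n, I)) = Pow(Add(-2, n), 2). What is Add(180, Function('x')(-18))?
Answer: -180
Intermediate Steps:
Function('O')(n, I) = Add(-5, Pow(Add(-2, n), 2))
Function('x')(X) = Mul(20, X) (Function('x')(X) = Mul(X, Add(-5, Pow(Add(-2, -3), 2))) = Mul(X, Add(-5, Pow(-5, 2))) = Mul(X, Add(-5, 25)) = Mul(X, 20) = Mul(20, X))
Add(180, Function('x')(-18)) = Add(180, Mul(20, -18)) = Add(180, -360) = -180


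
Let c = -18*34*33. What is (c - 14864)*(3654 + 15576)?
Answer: -674203800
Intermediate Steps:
c = -20196 (c = -612*33 = -20196)
(c - 14864)*(3654 + 15576) = (-20196 - 14864)*(3654 + 15576) = -35060*19230 = -674203800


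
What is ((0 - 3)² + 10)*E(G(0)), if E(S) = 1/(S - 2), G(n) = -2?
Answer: -19/4 ≈ -4.7500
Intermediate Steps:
E(S) = 1/(-2 + S)
((0 - 3)² + 10)*E(G(0)) = ((0 - 3)² + 10)/(-2 - 2) = ((-3)² + 10)/(-4) = (9 + 10)*(-¼) = 19*(-¼) = -19/4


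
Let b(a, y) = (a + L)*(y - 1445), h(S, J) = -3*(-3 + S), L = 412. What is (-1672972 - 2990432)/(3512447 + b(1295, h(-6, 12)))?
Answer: -4663404/1091921 ≈ -4.2708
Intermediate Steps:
h(S, J) = 9 - 3*S
b(a, y) = (-1445 + y)*(412 + a) (b(a, y) = (a + 412)*(y - 1445) = (412 + a)*(-1445 + y) = (-1445 + y)*(412 + a))
(-1672972 - 2990432)/(3512447 + b(1295, h(-6, 12))) = (-1672972 - 2990432)/(3512447 + (-595340 - 1445*1295 + 412*(9 - 3*(-6)) + 1295*(9 - 3*(-6)))) = -4663404/(3512447 + (-595340 - 1871275 + 412*(9 + 18) + 1295*(9 + 18))) = -4663404/(3512447 + (-595340 - 1871275 + 412*27 + 1295*27)) = -4663404/(3512447 + (-595340 - 1871275 + 11124 + 34965)) = -4663404/(3512447 - 2420526) = -4663404/1091921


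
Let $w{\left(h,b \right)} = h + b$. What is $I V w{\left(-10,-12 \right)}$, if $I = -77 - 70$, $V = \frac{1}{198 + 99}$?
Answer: $\frac{98}{9} \approx 10.889$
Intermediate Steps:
$w{\left(h,b \right)} = b + h$
$V = \frac{1}{297} \approx 0.003367$
$I = -147$
$I V w{\left(-10,-12 \right)} = \left(-147\right) \frac{1}{297} \left(-12 - 10\right) = \left(- \frac{49}{99}\right) \left(-22\right) = \frac{98}{9}$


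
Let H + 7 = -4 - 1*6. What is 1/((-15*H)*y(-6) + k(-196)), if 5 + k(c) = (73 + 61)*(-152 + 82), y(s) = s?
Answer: -1/10915 ≈ -9.1617e-5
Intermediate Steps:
H = -17 (H = -7 + (-4 - 1*6) = -7 + (-4 - 6) = -7 - 10 = -17)
k(c) = -9385 (k(c) = -5 + (73 + 61)*(-152 + 82) = -5 + 134*(-70) = -5 - 9380 = -9385)
1/((-15*H)*y(-6) + k(-196)) = 1/(-15*(-17)*(-6) - 9385) = 1/(255*(-6) - 9385) = 1/(-1530 - 9385) = 1/(-10915) = -1/10915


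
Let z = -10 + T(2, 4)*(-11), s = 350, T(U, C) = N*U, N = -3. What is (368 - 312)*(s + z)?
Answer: 22736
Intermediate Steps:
T(U, C) = -3*U
z = 56 (z = -10 - 3*2*(-11) = -10 - 6*(-11) = -10 + 66 = 56)
(368 - 312)*(s + z) = (368 - 312)*(350 + 56) = 56*406 = 22736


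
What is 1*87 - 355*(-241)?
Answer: 85642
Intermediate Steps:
1*87 - 355*(-241) = 87 + 85555 = 85642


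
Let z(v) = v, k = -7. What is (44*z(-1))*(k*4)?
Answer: 1232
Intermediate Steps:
(44*z(-1))*(k*4) = (44*(-1))*(-7*4) = -44*(-28) = 1232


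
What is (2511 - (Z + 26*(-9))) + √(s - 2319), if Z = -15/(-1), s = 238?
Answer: 2730 + I*√2081 ≈ 2730.0 + 45.618*I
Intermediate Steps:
Z = 15 (Z = -15*(-1) = 15)
(2511 - (Z + 26*(-9))) + √(s - 2319) = (2511 - (15 + 26*(-9))) + √(238 - 2319) = (2511 - (15 - 234)) + √(-2081) = (2511 - 1*(-219)) + I*√2081 = (2511 + 219) + I*√2081 = 2730 + I*√2081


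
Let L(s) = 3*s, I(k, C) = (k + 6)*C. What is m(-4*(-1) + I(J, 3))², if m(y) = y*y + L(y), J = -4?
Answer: 16900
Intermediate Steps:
I(k, C) = C*(6 + k) (I(k, C) = (6 + k)*C = C*(6 + k))
m(y) = y² + 3*y (m(y) = y*y + 3*y = y² + 3*y)
m(-4*(-1) + I(J, 3))² = ((-4*(-1) + 3*(6 - 4))*(3 + (-4*(-1) + 3*(6 - 4))))² = ((4 + 3*2)*(3 + (4 + 3*2)))² = ((4 + 6)*(3 + (4 + 6)))² = (10*(3 + 10))² = (10*13)² = 130² = 16900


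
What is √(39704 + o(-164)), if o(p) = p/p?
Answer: √39705 ≈ 199.26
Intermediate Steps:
o(p) = 1
√(39704 + o(-164)) = √(39704 + 1) = √39705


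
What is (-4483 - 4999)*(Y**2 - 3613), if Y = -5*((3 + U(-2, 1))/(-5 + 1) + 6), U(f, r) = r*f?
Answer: 211368003/8 ≈ 2.6421e+7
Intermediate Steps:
U(f, r) = f*r
Y = -115/4 (Y = -5*((3 - 2*1)/(-5 + 1) + 6) = -5*((3 - 2)/(-4) + 6) = -5*(1*(-1/4) + 6) = -5*(-1/4 + 6) = -5*23/4 = -115/4 ≈ -28.750)
(-4483 - 4999)*(Y**2 - 3613) = (-4483 - 4999)*((-115/4)**2 - 3613) = -9482*(13225/16 - 3613) = -9482*(-44583/16) = 211368003/8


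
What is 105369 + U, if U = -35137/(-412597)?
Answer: 43474968430/412597 ≈ 1.0537e+5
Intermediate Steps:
U = 35137/412597 (U = -35137*(-1/412597) = 35137/412597 ≈ 0.085161)
105369 + U = 105369 + 35137/412597 = 43474968430/412597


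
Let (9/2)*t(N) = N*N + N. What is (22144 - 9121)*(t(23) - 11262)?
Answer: -145067538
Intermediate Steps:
t(N) = 2*N/9 + 2*N²/9 (t(N) = 2*(N*N + N)/9 = 2*(N² + N)/9 = 2*(N + N²)/9 = 2*N/9 + 2*N²/9)
(22144 - 9121)*(t(23) - 11262) = (22144 - 9121)*((2/9)*23*(1 + 23) - 11262) = 13023*((2/9)*23*24 - 11262) = 13023*(368/3 - 11262) = 13023*(-33418/3) = -145067538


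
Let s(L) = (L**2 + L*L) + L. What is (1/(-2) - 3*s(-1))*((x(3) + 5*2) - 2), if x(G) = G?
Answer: -77/2 ≈ -38.500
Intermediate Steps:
s(L) = L + 2*L**2 (s(L) = (L**2 + L**2) + L = 2*L**2 + L = L + 2*L**2)
(1/(-2) - 3*s(-1))*((x(3) + 5*2) - 2) = (1/(-2) - (-3)*(1 + 2*(-1)))*((3 + 5*2) - 2) = (-1/2 - (-3)*(1 - 2))*((3 + 10) - 2) = (-1/2 - (-3)*(-1))*(13 - 2) = (-1/2 - 3*1)*11 = (-1/2 - 3)*11 = -7/2*11 = -77/2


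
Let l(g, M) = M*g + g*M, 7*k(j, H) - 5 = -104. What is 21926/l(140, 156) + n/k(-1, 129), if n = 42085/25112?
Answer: 867542831/2262340080 ≈ 0.38347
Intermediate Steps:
k(j, H) = -99/7 (k(j, H) = 5/7 + (⅐)*(-104) = 5/7 - 104/7 = -99/7)
l(g, M) = 2*M*g (l(g, M) = M*g + M*g = 2*M*g)
n = 42085/25112 (n = 42085*(1/25112) = 42085/25112 ≈ 1.6759)
21926/l(140, 156) + n/k(-1, 129) = 21926/((2*156*140)) + 42085/(25112*(-99/7)) = 21926/43680 + (42085/25112)*(-7/99) = 21926*(1/43680) - 294595/2486088 = 10963/21840 - 294595/2486088 = 867542831/2262340080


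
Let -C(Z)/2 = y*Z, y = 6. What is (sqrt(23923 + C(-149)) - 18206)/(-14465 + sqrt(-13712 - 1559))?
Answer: (18206 - sqrt(25711))/(14465 - I*sqrt(15271)) ≈ 1.2474 + 0.010657*I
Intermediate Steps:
C(Z) = -12*Z
(sqrt(23923 + C(-149)) - 18206)/(-14465 + sqrt(-13712 - 1559)) = (sqrt(23923 - 12*(-149)) - 18206)/(-14465 + sqrt(-13712 - 1559)) = (sqrt(23923 + 1788) - 18206)/(-14465 + sqrt(-15271)) = (sqrt(25711) - 18206)/(-14465 + I*sqrt(15271)) = (-18206 + sqrt(25711))/(-14465 + I*sqrt(15271))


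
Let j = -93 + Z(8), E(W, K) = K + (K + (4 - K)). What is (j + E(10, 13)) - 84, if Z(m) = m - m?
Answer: -160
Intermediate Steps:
E(W, K) = 4 + K (E(W, K) = K + 4 = 4 + K)
Z(m) = 0
j = -93 (j = -93 + 0 = -93)
(j + E(10, 13)) - 84 = (-93 + (4 + 13)) - 84 = (-93 + 17) - 84 = -76 - 84 = -160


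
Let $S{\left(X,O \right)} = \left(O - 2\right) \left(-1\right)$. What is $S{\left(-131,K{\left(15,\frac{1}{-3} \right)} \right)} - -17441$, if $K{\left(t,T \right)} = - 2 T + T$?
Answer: $\frac{52328}{3} \approx 17443.0$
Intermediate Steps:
$K{\left(t,T \right)} = - T$
$S{\left(X,O \right)} = 2 - O$ ($S{\left(X,O \right)} = \left(-2 + O\right) \left(-1\right) = 2 - O$)
$S{\left(-131,K{\left(15,\frac{1}{-3} \right)} \right)} - -17441 = \left(2 - - \frac{1}{-3}\right) - -17441 = \left(2 - \left(-1\right) \left(- \frac{1}{3}\right)\right) + 17441 = \left(2 - \frac{1}{3}\right) + 17441 = \frac{5}{3} + 17441 = \frac{52328}{3}$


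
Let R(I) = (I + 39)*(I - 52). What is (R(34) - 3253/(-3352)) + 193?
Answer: -3754339/3352 ≈ -1120.0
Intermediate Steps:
R(I) = (-52 + I)*(39 + I) (R(I) = (39 + I)*(-52 + I) = (-52 + I)*(39 + I))
(R(34) - 3253/(-3352)) + 193 = ((-2028 + 34² - 13*34) - 3253/(-3352)) + 193 = ((-2028 + 1156 - 442) - 3253*(-1/3352)) + 193 = (-1314 + 3253/3352) + 193 = -4401275/3352 + 193 = -3754339/3352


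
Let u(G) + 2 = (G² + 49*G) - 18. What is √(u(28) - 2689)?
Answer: I*√553 ≈ 23.516*I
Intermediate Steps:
u(G) = -20 + G² + 49*G (u(G) = -2 + ((G² + 49*G) - 18) = -2 + (-18 + G² + 49*G) = -20 + G² + 49*G)
√(u(28) - 2689) = √((-20 + 28² + 49*28) - 2689) = √((-20 + 784 + 1372) - 2689) = √(2136 - 2689) = √(-553) = I*√553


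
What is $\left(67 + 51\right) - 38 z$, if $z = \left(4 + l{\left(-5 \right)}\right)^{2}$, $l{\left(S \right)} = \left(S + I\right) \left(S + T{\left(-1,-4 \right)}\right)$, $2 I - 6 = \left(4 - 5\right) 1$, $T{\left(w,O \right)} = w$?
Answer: $-13600$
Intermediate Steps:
$I = \frac{5}{2}$ ($I = 3 + \frac{\left(4 - 5\right) 1}{2} = 3 + \frac{\left(-1\right) 1}{2} = 3 + \frac{1}{2} \left(-1\right) = 3 - \frac{1}{2} = \frac{5}{2} \approx 2.5$)
$l{\left(S \right)} = \left(-1 + S\right) \left(\frac{5}{2} + S\right)$ ($l{\left(S \right)} = \left(S + \frac{5}{2}\right) \left(S - 1\right) = \left(\frac{5}{2} + S\right) \left(-1 + S\right) = \left(-1 + S\right) \left(\frac{5}{2} + S\right)$)
$z = 361$ ($z = \left(4 + \left(- \frac{5}{2} + \left(-5\right)^{2} + \frac{3}{2} \left(-5\right)\right)\right)^{2} = \left(4 - -15\right)^{2} = \left(4 + 15\right)^{2} = 19^{2} = 361$)
$\left(67 + 51\right) - 38 z = \left(67 + 51\right) - 13718 = 118 - 13718 = -13600$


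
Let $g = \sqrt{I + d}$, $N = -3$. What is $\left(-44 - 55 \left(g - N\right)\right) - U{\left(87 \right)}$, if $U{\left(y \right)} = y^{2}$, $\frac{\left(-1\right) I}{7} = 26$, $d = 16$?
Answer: $-7778 - 55 i \sqrt{166} \approx -7778.0 - 708.63 i$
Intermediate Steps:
$I = -182$ ($I = \left(-7\right) 26 = -182$)
$g = i \sqrt{166}$ ($g = \sqrt{-182 + 16} = \sqrt{-166} = i \sqrt{166} \approx 12.884 i$)
$\left(-44 - 55 \left(g - N\right)\right) - U{\left(87 \right)} = \left(-44 - 55 \left(i \sqrt{166} - -3\right)\right) - 87^{2} = \left(-44 - 55 \left(i \sqrt{166} + 3\right)\right) - 7569 = \left(-44 - 55 \left(3 + i \sqrt{166}\right)\right) - 7569 = \left(-44 - \left(165 + 55 i \sqrt{166}\right)\right) - 7569 = \left(-209 - 55 i \sqrt{166}\right) - 7569 = -7778 - 55 i \sqrt{166}$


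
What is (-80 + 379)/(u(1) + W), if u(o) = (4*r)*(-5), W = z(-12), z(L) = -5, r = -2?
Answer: 299/35 ≈ 8.5429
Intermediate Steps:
W = -5
u(o) = 40 (u(o) = (4*(-2))*(-5) = -8*(-5) = 40)
(-80 + 379)/(u(1) + W) = (-80 + 379)/(40 - 5) = 299/35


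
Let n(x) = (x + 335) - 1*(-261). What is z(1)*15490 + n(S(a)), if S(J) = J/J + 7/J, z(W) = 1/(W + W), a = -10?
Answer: 83413/10 ≈ 8341.3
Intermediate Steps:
z(W) = 1/(2*W)
S(J) = 1 + 7/J
n(x) = 596 + x (n(x) = (335 + x) + 261 = 596 + x)
z(1)*15490 + n(S(a)) = ((1/2)/1)*15490 + (596 + (7 - 10)/(-10)) = ((1/2)*1)*15490 + (596 - 1/10*(-3)) = (1/2)*15490 + (596 + 3/10) = 7745 + 5963/10 = 83413/10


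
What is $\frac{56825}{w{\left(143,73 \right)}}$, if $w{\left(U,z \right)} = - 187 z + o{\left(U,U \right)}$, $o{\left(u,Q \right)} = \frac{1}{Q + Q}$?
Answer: $- \frac{3250390}{780837} \approx -4.1627$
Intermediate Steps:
$o{\left(u,Q \right)} = \frac{1}{2 Q}$
$w{\left(U,z \right)} = \frac{1}{2 U} - 187 z$ ($w{\left(U,z \right)} = - 187 z + \frac{1}{2 U} = \frac{1}{2 U} - 187 z$)
$\frac{56825}{w{\left(143,73 \right)}} = \frac{56825}{\frac{1}{2 \cdot 143} - 13651} = \frac{56825}{\frac{1}{2} \cdot \frac{1}{143} - 13651} = \frac{56825}{\frac{1}{286} - 13651} = \frac{56825}{- \frac{3904185}{286}} = 56825 \left(- \frac{286}{3904185}\right) = - \frac{3250390}{780837}$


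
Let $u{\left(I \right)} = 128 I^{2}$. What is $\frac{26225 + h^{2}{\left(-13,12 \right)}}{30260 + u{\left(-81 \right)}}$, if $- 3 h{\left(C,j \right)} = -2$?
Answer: $\frac{236029}{7830612} \approx 0.030142$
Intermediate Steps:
$h{\left(C,j \right)} = \frac{2}{3}$ ($h{\left(C,j \right)} = \left(- \frac{1}{3}\right) \left(-2\right) = \frac{2}{3}$)
$\frac{26225 + h^{2}{\left(-13,12 \right)}}{30260 + u{\left(-81 \right)}} = \frac{26225 + \left(\frac{2}{3}\right)^{2}}{30260 + 128 \left(-81\right)^{2}} = \frac{26225 + \frac{4}{9}}{30260 + 128 \cdot 6561} = \frac{236029}{9 \left(30260 + 839808\right)} = \frac{236029}{9 \cdot 870068} = \frac{236029}{9} \cdot \frac{1}{870068} = \frac{236029}{7830612}$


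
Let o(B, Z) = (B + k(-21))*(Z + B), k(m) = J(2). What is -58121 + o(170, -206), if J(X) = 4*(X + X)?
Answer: -64817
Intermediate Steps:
J(X) = 8*X (J(X) = 4*(2*X) = 8*X)
k(m) = 16 (k(m) = 8*2 = 16)
o(B, Z) = (16 + B)*(B + Z) (o(B, Z) = (B + 16)*(Z + B) = (16 + B)*(B + Z))
-58121 + o(170, -206) = -58121 + (170**2 + 16*170 + 16*(-206) + 170*(-206)) = -58121 + (28900 + 2720 - 3296 - 35020) = -58121 - 6696 = -64817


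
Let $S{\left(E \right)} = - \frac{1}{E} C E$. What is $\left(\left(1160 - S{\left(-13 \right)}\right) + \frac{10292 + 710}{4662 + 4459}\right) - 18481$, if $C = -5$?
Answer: $- \frac{158019444}{9121} \approx -17325.0$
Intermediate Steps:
$S{\left(E \right)} = 5$ ($S{\left(E \right)} = - \frac{1}{E} \left(-5\right) E = \frac{5}{E} E = 5$)
$\left(\left(1160 - S{\left(-13 \right)}\right) + \frac{10292 + 710}{4662 + 4459}\right) - 18481 = \left(\left(1160 - 5\right) + \frac{10292 + 710}{4662 + 4459}\right) - 18481 = \left(\left(1160 - 5\right) + \frac{11002}{9121}\right) - 18481 = \left(1155 + 11002 \cdot \frac{1}{9121}\right) - 18481 = \left(1155 + \frac{11002}{9121}\right) - 18481 = \frac{10545757}{9121} - 18481 = - \frac{158019444}{9121}$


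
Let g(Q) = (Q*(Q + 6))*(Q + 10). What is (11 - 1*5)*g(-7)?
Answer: 126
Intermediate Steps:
g(Q) = Q*(6 + Q)*(10 + Q) (g(Q) = (Q*(6 + Q))*(10 + Q) = Q*(6 + Q)*(10 + Q))
(11 - 1*5)*g(-7) = (11 - 1*5)*(-7*(60 + (-7)**2 + 16*(-7))) = (11 - 5)*(-7*(60 + 49 - 112)) = 6*(-7*(-3)) = 6*21 = 126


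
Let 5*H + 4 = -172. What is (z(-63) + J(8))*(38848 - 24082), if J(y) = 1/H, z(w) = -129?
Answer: -167660547/88 ≈ -1.9052e+6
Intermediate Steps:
H = -176/5 (H = -4/5 + (1/5)*(-172) = -4/5 - 172/5 = -176/5 ≈ -35.200)
J(y) = -5/176 (J(y) = 1/(-176/5) = -5/176)
(z(-63) + J(8))*(38848 - 24082) = (-129 - 5/176)*(38848 - 24082) = -22709/176*14766 = -167660547/88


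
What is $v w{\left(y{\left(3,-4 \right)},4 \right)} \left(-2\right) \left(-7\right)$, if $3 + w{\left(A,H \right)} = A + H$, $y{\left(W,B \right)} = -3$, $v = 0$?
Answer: $0$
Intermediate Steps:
$w{\left(A,H \right)} = -3 + A + H$ ($w{\left(A,H \right)} = -3 + \left(A + H\right) = -3 + A + H$)
$v w{\left(y{\left(3,-4 \right)},4 \right)} \left(-2\right) \left(-7\right) = 0 \left(-3 - 3 + 4\right) \left(-2\right) \left(-7\right) = 0 \left(-2\right) \left(-2\right) \left(-7\right) = 0 \left(-2\right) \left(-7\right) = 0 \left(-7\right) = 0$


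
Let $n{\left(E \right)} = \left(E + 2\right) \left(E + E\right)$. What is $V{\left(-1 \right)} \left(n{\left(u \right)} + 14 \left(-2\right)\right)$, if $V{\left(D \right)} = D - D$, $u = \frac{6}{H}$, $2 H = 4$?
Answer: $0$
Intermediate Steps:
$H = 2$ ($H = \frac{1}{2} \cdot 4 = 2$)
$u = 3$ ($u = \frac{6}{2} = 6 \cdot \frac{1}{2} = 3$)
$n{\left(E \right)} = 2 E \left(2 + E\right)$ ($n{\left(E \right)} = \left(2 + E\right) 2 E = 2 E \left(2 + E\right)$)
$V{\left(D \right)} = 0$
$V{\left(-1 \right)} \left(n{\left(u \right)} + 14 \left(-2\right)\right) = 0 \left(2 \cdot 3 \left(2 + 3\right) + 14 \left(-2\right)\right) = 0 \left(2 \cdot 3 \cdot 5 - 28\right) = 0 \left(30 - 28\right) = 0 \cdot 2 = 0$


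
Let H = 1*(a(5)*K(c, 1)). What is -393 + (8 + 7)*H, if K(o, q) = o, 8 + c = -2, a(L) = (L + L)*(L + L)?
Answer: -15393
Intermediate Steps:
a(L) = 4*L**2 (a(L) = (2*L)*(2*L) = 4*L**2)
c = -10 (c = -8 - 2 = -10)
H = -1000 (H = 1*((4*5**2)*(-10)) = 1*((4*25)*(-10)) = 1*(100*(-10)) = 1*(-1000) = -1000)
-393 + (8 + 7)*H = -393 + (8 + 7)*(-1000) = -393 + 15*(-1000) = -393 - 15000 = -15393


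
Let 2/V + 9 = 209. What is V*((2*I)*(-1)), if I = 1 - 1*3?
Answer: 1/25 ≈ 0.040000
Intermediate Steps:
V = 1/100 (V = 2/(-9 + 209) = 2/200 = 2*(1/200) = 1/100 ≈ 0.010000)
I = -2 (I = 1 - 3 = -2)
V*((2*I)*(-1)) = ((2*(-2))*(-1))/100 = (-4*(-1))/100 = (1/100)*4 = 1/25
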